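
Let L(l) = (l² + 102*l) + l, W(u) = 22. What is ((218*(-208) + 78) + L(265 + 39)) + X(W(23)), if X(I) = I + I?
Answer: 78506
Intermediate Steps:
X(I) = 2*I
L(l) = l² + 103*l
((218*(-208) + 78) + L(265 + 39)) + X(W(23)) = ((218*(-208) + 78) + (265 + 39)*(103 + (265 + 39))) + 2*22 = ((-45344 + 78) + 304*(103 + 304)) + 44 = (-45266 + 304*407) + 44 = (-45266 + 123728) + 44 = 78462 + 44 = 78506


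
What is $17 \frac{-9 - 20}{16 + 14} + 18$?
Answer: $\frac{47}{30} \approx 1.5667$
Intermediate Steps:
$17 \frac{-9 - 20}{16 + 14} + 18 = 17 \left(- \frac{29}{30}\right) + 18 = - \frac{493}{30} + 18 = \frac{47}{30}$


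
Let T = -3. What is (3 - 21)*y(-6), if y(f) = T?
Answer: 54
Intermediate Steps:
y(f) = -3
(3 - 21)*y(-6) = (3 - 21)*(-3) = -18*(-3) = 54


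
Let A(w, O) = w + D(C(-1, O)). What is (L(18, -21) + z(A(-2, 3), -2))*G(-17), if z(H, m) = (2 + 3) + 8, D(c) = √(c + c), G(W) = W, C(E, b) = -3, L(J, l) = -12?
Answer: -17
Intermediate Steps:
D(c) = √2*√c (D(c) = √(2*c) = √2*√c)
A(w, O) = w + I*√6 (A(w, O) = w + √2*√(-3) = w + √2*(I*√3) = w + I*√6)
z(H, m) = 13 (z(H, m) = 5 + 8 = 13)
(L(18, -21) + z(A(-2, 3), -2))*G(-17) = (-12 + 13)*(-17) = 1*(-17) = -17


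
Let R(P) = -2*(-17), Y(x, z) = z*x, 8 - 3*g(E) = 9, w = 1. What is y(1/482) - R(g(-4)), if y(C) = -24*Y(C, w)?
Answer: -8206/241 ≈ -34.050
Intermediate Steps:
g(E) = -1/3 (g(E) = 8/3 - 1/3*9 = 8/3 - 3 = -1/3)
Y(x, z) = x*z
R(P) = 34
y(C) = -24*C
y(1/482) - R(g(-4)) = -24/482 - 1*34 = -24*1/482 - 34 = -12/241 - 34 = -8206/241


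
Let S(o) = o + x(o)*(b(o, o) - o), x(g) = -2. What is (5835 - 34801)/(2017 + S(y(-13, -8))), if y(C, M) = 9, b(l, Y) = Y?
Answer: -14483/1013 ≈ -14.297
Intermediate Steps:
S(o) = o (S(o) = o - 2*(o - o) = o - 2*0 = o + 0 = o)
(5835 - 34801)/(2017 + S(y(-13, -8))) = (5835 - 34801)/(2017 + 9) = -28966/2026 = -28966*1/2026 = -14483/1013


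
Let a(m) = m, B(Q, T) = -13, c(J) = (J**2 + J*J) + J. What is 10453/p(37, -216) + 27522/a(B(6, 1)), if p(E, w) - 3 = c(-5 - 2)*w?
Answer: -541025755/255489 ≈ -2117.6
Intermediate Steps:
c(J) = J + 2*J**2 (c(J) = (J**2 + J**2) + J = 2*J**2 + J = J + 2*J**2)
p(E, w) = 3 + 91*w (p(E, w) = 3 + ((-5 - 2)*(1 + 2*(-5 - 2)))*w = 3 + (-7*(1 + 2*(-7)))*w = 3 + (-7*(1 - 14))*w = 3 + (-7*(-13))*w = 3 + 91*w)
10453/p(37, -216) + 27522/a(B(6, 1)) = 10453/(3 + 91*(-216)) + 27522/(-13) = 10453/(3 - 19656) + 27522*(-1/13) = 10453/(-19653) - 27522/13 = 10453*(-1/19653) - 27522/13 = -10453/19653 - 27522/13 = -541025755/255489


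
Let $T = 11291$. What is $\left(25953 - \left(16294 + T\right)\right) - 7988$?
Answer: $-9620$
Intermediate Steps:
$\left(25953 - \left(16294 + T\right)\right) - 7988 = \left(25953 - 27585\right) - 7988 = -1632 - 7988 = -9620$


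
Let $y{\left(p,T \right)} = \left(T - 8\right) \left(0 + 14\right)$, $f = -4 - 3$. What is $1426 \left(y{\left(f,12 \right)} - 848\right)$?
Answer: $-1129392$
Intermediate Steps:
$f = -7$ ($f = -4 - 3 = -7$)
$y{\left(p,T \right)} = -112 + 14 T$ ($y{\left(p,T \right)} = \left(-8 + T\right) 14 = -112 + 14 T$)
$1426 \left(y{\left(f,12 \right)} - 848\right) = 1426 \left(\left(-112 + 14 \cdot 12\right) - 848\right) = 1426 \left(\left(-112 + 168\right) - 848\right) = 1426 \left(56 - 848\right) = 1426 \left(-792\right) = -1129392$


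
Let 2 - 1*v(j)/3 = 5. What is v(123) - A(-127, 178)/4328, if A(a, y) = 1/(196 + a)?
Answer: -2687689/298632 ≈ -9.0000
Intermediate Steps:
v(j) = -9 (v(j) = 6 - 3*5 = 6 - 15 = -9)
v(123) - A(-127, 178)/4328 = -9 - 1/((196 - 127)*4328) = -9 - 1/(69*4328) = -9 - 1*1/298632 = -9 - 1/298632 = -2687689/298632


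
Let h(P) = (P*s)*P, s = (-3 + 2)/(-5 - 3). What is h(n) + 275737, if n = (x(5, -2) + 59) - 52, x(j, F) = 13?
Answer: 275787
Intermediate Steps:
s = ⅛ (s = -1/(-8) = -1*(-⅛) = ⅛ ≈ 0.12500)
n = 20 (n = (13 + 59) - 52 = 72 - 52 = 20)
h(P) = P²/8 (h(P) = (P*(⅛))*P = (P/8)*P = P²/8)
h(n) + 275737 = (⅛)*20² + 275737 = (⅛)*400 + 275737 = 50 + 275737 = 275787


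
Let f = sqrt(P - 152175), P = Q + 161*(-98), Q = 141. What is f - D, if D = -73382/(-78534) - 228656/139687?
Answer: 3853379435/5485089429 + 2*I*sqrt(41953) ≈ 0.70252 + 409.65*I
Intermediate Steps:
P = -15637 (P = 141 + 161*(-98) = 141 - 15778 = -15637)
D = -3853379435/5485089429 (D = -73382*(-1/78534) - 228656*1/139687 = 36691/39267 - 228656/139687 = -3853379435/5485089429 ≈ -0.70252)
f = 2*I*sqrt(41953) (f = sqrt(-15637 - 152175) = sqrt(-167812) = 2*I*sqrt(41953) ≈ 409.65*I)
f - D = 2*I*sqrt(41953) - 1*(-3853379435/5485089429) = 2*I*sqrt(41953) + 3853379435/5485089429 = 3853379435/5485089429 + 2*I*sqrt(41953)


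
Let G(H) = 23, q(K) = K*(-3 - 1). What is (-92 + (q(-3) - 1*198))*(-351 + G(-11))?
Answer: 91184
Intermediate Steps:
q(K) = -4*K (q(K) = K*(-4) = -4*K)
(-92 + (q(-3) - 1*198))*(-351 + G(-11)) = (-92 + (-4*(-3) - 1*198))*(-351 + 23) = (-92 + (12 - 198))*(-328) = (-92 - 186)*(-328) = -278*(-328) = 91184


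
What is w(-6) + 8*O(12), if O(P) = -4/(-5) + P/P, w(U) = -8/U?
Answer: 236/15 ≈ 15.733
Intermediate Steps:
O(P) = 9/5 (O(P) = -4*(-1/5) + 1 = 4/5 + 1 = 9/5)
w(-6) + 8*O(12) = -8/(-6) + 8*(9/5) = -8*(-1/6) + 72/5 = 4/3 + 72/5 = 236/15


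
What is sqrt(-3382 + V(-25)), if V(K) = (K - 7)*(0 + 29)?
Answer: I*sqrt(4310) ≈ 65.651*I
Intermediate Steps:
V(K) = -203 + 29*K (V(K) = (-7 + K)*29 = -203 + 29*K)
sqrt(-3382 + V(-25)) = sqrt(-3382 + (-203 + 29*(-25))) = sqrt(-3382 + (-203 - 725)) = sqrt(-3382 - 928) = sqrt(-4310) = I*sqrt(4310)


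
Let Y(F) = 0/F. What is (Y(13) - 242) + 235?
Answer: -7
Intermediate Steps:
Y(F) = 0
(Y(13) - 242) + 235 = (0 - 242) + 235 = -242 + 235 = -7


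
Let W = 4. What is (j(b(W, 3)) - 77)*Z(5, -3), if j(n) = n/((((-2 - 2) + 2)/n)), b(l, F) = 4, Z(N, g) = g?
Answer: 255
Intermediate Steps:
j(n) = -n²/2 (j(n) = n/(((-4 + 2)/n)) = n/((-2/n)) = n*(-n/2) = -n²/2)
(j(b(W, 3)) - 77)*Z(5, -3) = (-½*4² - 77)*(-3) = (-½*16 - 77)*(-3) = (-8 - 77)*(-3) = -85*(-3) = 255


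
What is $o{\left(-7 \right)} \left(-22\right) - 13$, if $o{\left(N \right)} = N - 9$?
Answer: $339$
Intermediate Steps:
$o{\left(N \right)} = -9 + N$
$o{\left(-7 \right)} \left(-22\right) - 13 = \left(-9 - 7\right) \left(-22\right) - 13 = \left(-16\right) \left(-22\right) - 13 = 352 - 13 = 339$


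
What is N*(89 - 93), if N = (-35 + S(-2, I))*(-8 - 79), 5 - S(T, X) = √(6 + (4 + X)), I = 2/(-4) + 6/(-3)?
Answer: -10440 - 174*√30 ≈ -11393.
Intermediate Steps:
I = -5/2 (I = 2*(-¼) + 6*(-⅓) = -½ - 2 = -5/2 ≈ -2.5000)
S(T, X) = 5 - √(10 + X) (S(T, X) = 5 - √(6 + (4 + X)) = 5 - √(10 + X))
N = 2610 + 87*√30/2 (N = (-35 + (5 - √(10 - 5/2)))*(-8 - 79) = (-35 + (5 - √(15/2)))*(-87) = (-35 + (5 - √30/2))*(-87) = (-30 - √30/2)*(-87) = 2610 + 87*√30/2 ≈ 2848.3)
N*(89 - 93) = (2610 + 87*√30/2)*(89 - 93) = (2610 + 87*√30/2)*(-4) = -10440 - 174*√30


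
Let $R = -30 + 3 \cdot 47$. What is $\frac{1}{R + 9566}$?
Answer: $\frac{1}{9677} \approx 0.00010334$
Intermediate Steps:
$R = 111$ ($R = -30 + 141 = 111$)
$\frac{1}{R + 9566} = \frac{1}{111 + 9566} = \frac{1}{9677}$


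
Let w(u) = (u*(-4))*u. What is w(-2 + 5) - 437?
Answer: -473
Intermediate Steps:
w(u) = -4*u**2 (w(u) = (-4*u)*u = -4*u**2)
w(-2 + 5) - 437 = -4*(-2 + 5)**2 - 437 = -4*3**2 - 437 = -4*9 - 437 = -36 - 437 = -473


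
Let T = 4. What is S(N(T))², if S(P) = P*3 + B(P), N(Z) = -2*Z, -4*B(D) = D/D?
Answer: 9409/16 ≈ 588.06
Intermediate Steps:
B(D) = -¼ (B(D) = -D/(4*D) = -¼*1 = -¼)
S(P) = -¼ + 3*P (S(P) = P*3 - ¼ = 3*P - ¼ = -¼ + 3*P)
S(N(T))² = (-¼ + 3*(-2*4))² = (-¼ + 3*(-8))² = (-¼ - 24)² = (-97/4)² = 9409/16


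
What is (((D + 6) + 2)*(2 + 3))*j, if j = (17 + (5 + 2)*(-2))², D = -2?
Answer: 270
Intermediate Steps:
j = 9 (j = (17 + 7*(-2))² = (17 - 14)² = 3² = 9)
(((D + 6) + 2)*(2 + 3))*j = (((-2 + 6) + 2)*(2 + 3))*9 = ((4 + 2)*5)*9 = (6*5)*9 = 30*9 = 270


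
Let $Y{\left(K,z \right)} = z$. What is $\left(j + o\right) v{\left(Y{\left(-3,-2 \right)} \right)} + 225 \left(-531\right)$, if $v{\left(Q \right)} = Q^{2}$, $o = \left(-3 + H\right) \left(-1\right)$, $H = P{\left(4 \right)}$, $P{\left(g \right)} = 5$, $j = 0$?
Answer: $-119483$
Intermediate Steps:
$H = 5$
$o = -2$ ($o = \left(-3 + 5\right) \left(-1\right) = 2 \left(-1\right) = -2$)
$\left(j + o\right) v{\left(Y{\left(-3,-2 \right)} \right)} + 225 \left(-531\right) = \left(0 - 2\right) \left(-2\right)^{2} + 225 \left(-531\right) = \left(-2\right) 4 - 119475 = -8 - 119475 = -119483$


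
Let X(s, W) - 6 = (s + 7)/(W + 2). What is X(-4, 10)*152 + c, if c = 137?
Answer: 1087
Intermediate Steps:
X(s, W) = 6 + (7 + s)/(2 + W) (X(s, W) = 6 + (s + 7)/(W + 2) = 6 + (7 + s)/(2 + W))
X(-4, 10)*152 + c = ((19 - 4 + 6*10)/(2 + 10))*152 + 137 = ((19 - 4 + 60)/12)*152 + 137 = ((1/12)*75)*152 + 137 = (25/4)*152 + 137 = 950 + 137 = 1087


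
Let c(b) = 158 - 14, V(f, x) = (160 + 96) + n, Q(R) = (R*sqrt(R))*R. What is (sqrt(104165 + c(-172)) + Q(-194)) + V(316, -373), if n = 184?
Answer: 440 + sqrt(104309) + 37636*I*sqrt(194) ≈ 762.97 + 5.2421e+5*I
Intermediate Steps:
Q(R) = R**(5/2) (Q(R) = R**(3/2)*R = R**(5/2))
V(f, x) = 440 (V(f, x) = (160 + 96) + 184 = 256 + 184 = 440)
c(b) = 144
(sqrt(104165 + c(-172)) + Q(-194)) + V(316, -373) = (sqrt(104165 + 144) + (-194)**(5/2)) + 440 = (sqrt(104309) + 37636*I*sqrt(194)) + 440 = 440 + sqrt(104309) + 37636*I*sqrt(194)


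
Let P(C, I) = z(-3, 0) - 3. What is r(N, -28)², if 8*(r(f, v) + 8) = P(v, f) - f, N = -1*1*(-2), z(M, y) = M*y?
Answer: 4761/64 ≈ 74.391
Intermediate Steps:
P(C, I) = -3 (P(C, I) = -3*0 - 3 = 0 - 3 = -3)
N = 2 (N = -1*(-2) = 2)
r(f, v) = -67/8 - f/8 (r(f, v) = -8 + (-3 - f)/8 = -8 + (-3/8 - f/8) = -67/8 - f/8)
r(N, -28)² = (-67/8 - ⅛*2)² = (-67/8 - ¼)² = (-69/8)² = 4761/64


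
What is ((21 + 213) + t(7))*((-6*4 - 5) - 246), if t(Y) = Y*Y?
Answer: -77825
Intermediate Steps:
t(Y) = Y²
((21 + 213) + t(7))*((-6*4 - 5) - 246) = ((21 + 213) + 7²)*((-6*4 - 5) - 246) = (234 + 49)*((-24 - 5) - 246) = 283*(-29 - 246) = 283*(-275) = -77825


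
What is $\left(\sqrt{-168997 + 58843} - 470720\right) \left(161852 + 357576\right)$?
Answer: $-244505148160 + 519428 i \sqrt{110154} \approx -2.4451 \cdot 10^{11} + 1.724 \cdot 10^{8} i$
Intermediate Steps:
$\left(\sqrt{-168997 + 58843} - 470720\right) \left(161852 + 357576\right) = \left(\sqrt{-110154} - 470720\right) 519428 = \left(i \sqrt{110154} - 470720\right) 519428 = \left(-470720 + i \sqrt{110154}\right) 519428 = -244505148160 + 519428 i \sqrt{110154}$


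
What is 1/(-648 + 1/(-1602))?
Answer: -1602/1038097 ≈ -0.0015432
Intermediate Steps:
1/(-648 + 1/(-1602)) = 1/(-648 - 1/1602) = 1/(-1038097/1602) = -1602/1038097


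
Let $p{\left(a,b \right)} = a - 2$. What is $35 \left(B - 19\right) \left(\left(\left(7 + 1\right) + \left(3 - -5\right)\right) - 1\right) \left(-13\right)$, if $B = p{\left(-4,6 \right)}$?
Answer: $170625$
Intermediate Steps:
$p{\left(a,b \right)} = -2 + a$ ($p{\left(a,b \right)} = a - 2 = -2 + a$)
$B = -6$ ($B = -2 - 4 = -6$)
$35 \left(B - 19\right) \left(\left(\left(7 + 1\right) + \left(3 - -5\right)\right) - 1\right) \left(-13\right) = 35 \left(-6 - 19\right) \left(\left(\left(7 + 1\right) + \left(3 - -5\right)\right) - 1\right) \left(-13\right) = 35 \left(- 25 \left(\left(8 + \left(3 + 5\right)\right) - 1\right)\right) \left(-13\right) = 35 \left(- 25 \left(\left(8 + 8\right) - 1\right)\right) \left(-13\right) = 35 \left(- 25 \left(16 - 1\right)\right) \left(-13\right) = 35 \left(\left(-25\right) 15\right) \left(-13\right) = 35 \left(-375\right) \left(-13\right) = \left(-13125\right) \left(-13\right) = 170625$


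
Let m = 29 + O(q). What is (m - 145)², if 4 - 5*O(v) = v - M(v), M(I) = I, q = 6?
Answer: 331776/25 ≈ 13271.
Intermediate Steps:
O(v) = ⅘ (O(v) = ⅘ - (v - v)/5 = ⅘ - ⅕*0 = ⅘ + 0 = ⅘)
m = 149/5 (m = 29 + ⅘ = 149/5 ≈ 29.800)
(m - 145)² = (149/5 - 145)² = (-576/5)² = 331776/25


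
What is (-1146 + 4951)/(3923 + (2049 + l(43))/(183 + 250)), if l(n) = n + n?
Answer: 1647565/1700794 ≈ 0.96870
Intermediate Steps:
l(n) = 2*n
(-1146 + 4951)/(3923 + (2049 + l(43))/(183 + 250)) = (-1146 + 4951)/(3923 + (2049 + 2*43)/(183 + 250)) = 3805/(3923 + (2049 + 86)/433) = 3805/(3923 + 2135*(1/433)) = 3805/(3923 + 2135/433) = 3805/(1700794/433) = 3805*(433/1700794) = 1647565/1700794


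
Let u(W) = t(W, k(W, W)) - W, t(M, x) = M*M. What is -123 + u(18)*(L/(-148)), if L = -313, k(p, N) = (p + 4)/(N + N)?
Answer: 38787/74 ≈ 524.15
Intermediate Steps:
k(p, N) = (4 + p)/(2*N) (k(p, N) = (4 + p)/((2*N)) = (4 + p)*(1/(2*N)) = (4 + p)/(2*N))
t(M, x) = M²
u(W) = W² - W
-123 + u(18)*(L/(-148)) = -123 + (18*(-1 + 18))*(-313/(-148)) = -123 + (18*17)*(-313*(-1/148)) = -123 + 306*(313/148) = -123 + 47889/74 = 38787/74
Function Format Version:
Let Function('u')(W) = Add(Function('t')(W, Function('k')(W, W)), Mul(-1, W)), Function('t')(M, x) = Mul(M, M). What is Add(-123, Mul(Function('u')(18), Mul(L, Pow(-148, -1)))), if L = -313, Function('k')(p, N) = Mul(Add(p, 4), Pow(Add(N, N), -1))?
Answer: Rational(38787, 74) ≈ 524.15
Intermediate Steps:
Function('k')(p, N) = Mul(Rational(1, 2), Pow(N, -1), Add(4, p)) (Function('k')(p, N) = Mul(Add(4, p), Pow(Mul(2, N), -1)) = Mul(Add(4, p), Mul(Rational(1, 2), Pow(N, -1))) = Mul(Rational(1, 2), Pow(N, -1), Add(4, p)))
Function('t')(M, x) = Pow(M, 2)
Function('u')(W) = Add(Pow(W, 2), Mul(-1, W))
Add(-123, Mul(Function('u')(18), Mul(L, Pow(-148, -1)))) = Add(-123, Mul(Mul(18, Add(-1, 18)), Mul(-313, Pow(-148, -1)))) = Add(-123, Mul(Mul(18, 17), Mul(-313, Rational(-1, 148)))) = Add(-123, Mul(306, Rational(313, 148))) = Add(-123, Rational(47889, 74)) = Rational(38787, 74)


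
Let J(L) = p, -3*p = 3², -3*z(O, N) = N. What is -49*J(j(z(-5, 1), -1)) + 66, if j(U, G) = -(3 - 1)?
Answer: 213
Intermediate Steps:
z(O, N) = -N/3
j(U, G) = -2 (j(U, G) = -1*2 = -2)
p = -3 (p = -⅓*3² = -⅓*9 = -3)
J(L) = -3
-49*J(j(z(-5, 1), -1)) + 66 = -49*(-3) + 66 = 147 + 66 = 213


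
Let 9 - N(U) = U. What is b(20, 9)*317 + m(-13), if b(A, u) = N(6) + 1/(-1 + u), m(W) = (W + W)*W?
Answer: 10629/8 ≈ 1328.6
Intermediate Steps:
N(U) = 9 - U
m(W) = 2*W**2 (m(W) = (2*W)*W = 2*W**2)
b(A, u) = 3 + 1/(-1 + u) (b(A, u) = (9 - 1*6) + 1/(-1 + u) = (9 - 6) + 1/(-1 + u) = 3 + 1/(-1 + u))
b(20, 9)*317 + m(-13) = ((-2 + 3*9)/(-1 + 9))*317 + 2*(-13)**2 = ((-2 + 27)/8)*317 + 2*169 = ((1/8)*25)*317 + 338 = (25/8)*317 + 338 = 7925/8 + 338 = 10629/8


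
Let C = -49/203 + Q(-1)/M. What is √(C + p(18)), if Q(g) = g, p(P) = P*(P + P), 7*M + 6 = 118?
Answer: √8715399/116 ≈ 25.450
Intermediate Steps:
M = 16 (M = -6/7 + (⅐)*118 = -6/7 + 118/7 = 16)
p(P) = 2*P² (p(P) = P*(2*P) = 2*P²)
C = -141/464 (C = -49/203 - 1/16 = -49*1/203 - 1*1/16 = -7/29 - 1/16 = -141/464 ≈ -0.30388)
√(C + p(18)) = √(-141/464 + 2*18²) = √(-141/464 + 2*324) = √(-141/464 + 648) = √(300531/464) = √8715399/116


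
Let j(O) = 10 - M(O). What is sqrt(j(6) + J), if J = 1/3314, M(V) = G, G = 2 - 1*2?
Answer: sqrt(109829274)/3314 ≈ 3.1623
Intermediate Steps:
G = 0 (G = 2 - 2 = 0)
M(V) = 0
j(O) = 10 (j(O) = 10 - 1*0 = 10 + 0 = 10)
J = 1/3314 ≈ 0.00030175
sqrt(j(6) + J) = sqrt(10 + 1/3314) = sqrt(33141/3314) = sqrt(109829274)/3314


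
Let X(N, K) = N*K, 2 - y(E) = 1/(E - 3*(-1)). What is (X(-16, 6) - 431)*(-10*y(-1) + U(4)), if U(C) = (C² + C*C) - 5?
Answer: -6324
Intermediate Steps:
U(C) = -5 + 2*C² (U(C) = (C² + C²) - 5 = 2*C² - 5 = -5 + 2*C²)
y(E) = 2 - 1/(3 + E) (y(E) = 2 - 1/(E - 3*(-1)) = 2 - 1/(E + 3) = 2 - 1/(3 + E))
X(N, K) = K*N
(X(-16, 6) - 431)*(-10*y(-1) + U(4)) = (6*(-16) - 431)*(-10*(5 + 2*(-1))/(3 - 1) + (-5 + 2*4²)) = (-96 - 431)*(-10*(5 - 2)/2 + (-5 + 2*16)) = -527*(-5*3 + (-5 + 32)) = -527*(-10*3/2 + 27) = -527*(-15 + 27) = -527*12 = -6324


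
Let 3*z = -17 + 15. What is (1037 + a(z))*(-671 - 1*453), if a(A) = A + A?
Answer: -3492268/3 ≈ -1.1641e+6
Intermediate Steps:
z = -2/3 (z = (-17 + 15)/3 = (1/3)*(-2) = -2/3 ≈ -0.66667)
a(A) = 2*A
(1037 + a(z))*(-671 - 1*453) = (1037 + 2*(-2/3))*(-671 - 1*453) = (1037 - 4/3)*(-671 - 453) = (3107/3)*(-1124) = -3492268/3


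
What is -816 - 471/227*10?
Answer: -189942/227 ≈ -836.75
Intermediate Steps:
-816 - 471/227*10 = -816 - 471*(1/227)*10 = -816 - 471*10/227 = -816 - 1*4710/227 = -816 - 4710/227 = -189942/227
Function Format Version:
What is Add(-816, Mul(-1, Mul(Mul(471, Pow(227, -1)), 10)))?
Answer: Rational(-189942, 227) ≈ -836.75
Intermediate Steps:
Add(-816, Mul(-1, Mul(Mul(471, Pow(227, -1)), 10))) = Add(-816, Mul(-1, Mul(Mul(471, Rational(1, 227)), 10))) = Add(-816, Mul(-1, Mul(Rational(471, 227), 10))) = Add(-816, Mul(-1, Rational(4710, 227))) = Add(-816, Rational(-4710, 227)) = Rational(-189942, 227)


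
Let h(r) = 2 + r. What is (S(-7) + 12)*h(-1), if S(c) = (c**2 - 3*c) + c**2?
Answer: 131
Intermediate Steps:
S(c) = -3*c + 2*c**2
(S(-7) + 12)*h(-1) = (-7*(-3 + 2*(-7)) + 12)*(2 - 1) = (-7*(-3 - 14) + 12)*1 = (-7*(-17) + 12)*1 = (119 + 12)*1 = 131*1 = 131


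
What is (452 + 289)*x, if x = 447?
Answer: 331227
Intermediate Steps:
(452 + 289)*x = (452 + 289)*447 = 741*447 = 331227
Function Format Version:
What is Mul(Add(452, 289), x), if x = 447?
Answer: 331227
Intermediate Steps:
Mul(Add(452, 289), x) = Mul(Add(452, 289), 447) = Mul(741, 447) = 331227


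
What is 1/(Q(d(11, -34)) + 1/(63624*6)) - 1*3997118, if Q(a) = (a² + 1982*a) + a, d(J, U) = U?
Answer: -101113686673125298/25296647903 ≈ -3.9971e+6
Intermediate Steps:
Q(a) = a² + 1983*a
1/(Q(d(11, -34)) + 1/(63624*6)) - 1*3997118 = 1/(-34*(1983 - 34) + 1/(63624*6)) - 1*3997118 = 1/(-34*1949 + 1/381744) - 3997118 = 1/(-66266 + 1/381744) - 3997118 = 1/(-25296647903/381744) - 3997118 = -381744/25296647903 - 3997118 = -101113686673125298/25296647903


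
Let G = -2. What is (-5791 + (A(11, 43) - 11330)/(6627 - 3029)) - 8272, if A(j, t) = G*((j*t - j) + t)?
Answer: -25305507/1799 ≈ -14066.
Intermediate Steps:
A(j, t) = -2*t + 2*j - 2*j*t (A(j, t) = -2*((j*t - j) + t) = -2*((-j + j*t) + t) = -2*(t - j + j*t) = -2*t + 2*j - 2*j*t)
(-5791 + (A(11, 43) - 11330)/(6627 - 3029)) - 8272 = (-5791 + ((-2*43 + 2*11 - 2*11*43) - 11330)/(6627 - 3029)) - 8272 = (-5791 + ((-86 + 22 - 946) - 11330)/3598) - 8272 = (-5791 + (-1010 - 11330)*(1/3598)) - 8272 = (-5791 - 12340*1/3598) - 8272 = (-5791 - 6170/1799) - 8272 = -10424179/1799 - 8272 = -25305507/1799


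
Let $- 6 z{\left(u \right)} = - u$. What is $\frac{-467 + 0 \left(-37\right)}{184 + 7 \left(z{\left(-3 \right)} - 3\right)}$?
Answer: $- \frac{934}{319} \approx -2.9279$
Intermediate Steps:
$z{\left(u \right)} = \frac{u}{6}$ ($z{\left(u \right)} = - \frac{\left(-1\right) u}{6} = \frac{u}{6}$)
$\frac{-467 + 0 \left(-37\right)}{184 + 7 \left(z{\left(-3 \right)} - 3\right)} = \frac{-467 + 0 \left(-37\right)}{184 + 7 \left(\frac{1}{6} \left(-3\right) - 3\right)} = \frac{-467 + 0}{184 + 7 \left(- \frac{1}{2} - 3\right)} = - \frac{467}{184 + 7 \left(- \frac{7}{2}\right)} = - \frac{467}{184 - \frac{49}{2}} = - \frac{467}{\frac{319}{2}} = \left(-467\right) \frac{2}{319} = - \frac{934}{319}$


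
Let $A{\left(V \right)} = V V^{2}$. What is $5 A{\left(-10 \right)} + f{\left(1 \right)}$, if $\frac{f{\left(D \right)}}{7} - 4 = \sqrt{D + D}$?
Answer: $-4972 + 7 \sqrt{2} \approx -4962.1$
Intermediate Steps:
$f{\left(D \right)} = 28 + 7 \sqrt{2} \sqrt{D}$ ($f{\left(D \right)} = 28 + 7 \sqrt{D + D} = 28 + 7 \sqrt{2 D} = 28 + 7 \sqrt{2} \sqrt{D}$)
$A{\left(V \right)} = V^{3}$
$5 A{\left(-10 \right)} + f{\left(1 \right)} = 5 \left(-10\right)^{3} + \left(28 + 7 \sqrt{2} \sqrt{1}\right) = 5 \left(-1000\right) + \left(28 + 7 \sqrt{2} \cdot 1\right) = -5000 + \left(28 + 7 \sqrt{2}\right) = -4972 + 7 \sqrt{2}$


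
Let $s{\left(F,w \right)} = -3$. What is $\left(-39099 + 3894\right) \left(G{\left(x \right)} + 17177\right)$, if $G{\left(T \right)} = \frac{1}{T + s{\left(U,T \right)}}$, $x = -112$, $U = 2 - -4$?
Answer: $- \frac{13908467514}{23} \approx -6.0472 \cdot 10^{8}$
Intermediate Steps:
$U = 6$ ($U = 2 + 4 = 6$)
$G{\left(T \right)} = \frac{1}{-3 + T}$ ($G{\left(T \right)} = \frac{1}{T - 3} = \frac{1}{-3 + T}$)
$\left(-39099 + 3894\right) \left(G{\left(x \right)} + 17177\right) = \left(-39099 + 3894\right) \left(\frac{1}{-3 - 112} + 17177\right) = - 35205 \left(\frac{1}{-115} + 17177\right) = - 35205 \left(- \frac{1}{115} + 17177\right) = \left(-35205\right) \frac{1975354}{115} = - \frac{13908467514}{23}$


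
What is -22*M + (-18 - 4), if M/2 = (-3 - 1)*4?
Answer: 682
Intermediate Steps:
M = -32 (M = 2*((-3 - 1)*4) = 2*(-4*4) = 2*(-16) = -32)
-22*M + (-18 - 4) = -22*(-32) + (-18 - 4) = 704 - 22 = 682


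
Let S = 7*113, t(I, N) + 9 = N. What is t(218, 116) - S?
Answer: -684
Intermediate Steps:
t(I, N) = -9 + N
S = 791
t(218, 116) - S = (-9 + 116) - 1*791 = 107 - 791 = -684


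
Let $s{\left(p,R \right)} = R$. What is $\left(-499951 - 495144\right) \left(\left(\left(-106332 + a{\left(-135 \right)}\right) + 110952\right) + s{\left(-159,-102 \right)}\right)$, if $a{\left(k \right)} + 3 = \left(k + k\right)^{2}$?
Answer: $-77035279425$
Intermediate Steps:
$a{\left(k \right)} = -3 + 4 k^{2}$ ($a{\left(k \right)} = -3 + \left(k + k\right)^{2} = -3 + \left(2 k\right)^{2} = -3 + 4 k^{2}$)
$\left(-499951 - 495144\right) \left(\left(\left(-106332 + a{\left(-135 \right)}\right) + 110952\right) + s{\left(-159,-102 \right)}\right) = \left(-499951 - 495144\right) \left(\left(\left(-106332 - \left(3 - 4 \left(-135\right)^{2}\right)\right) + 110952\right) - 102\right) = - 995095 \left(\left(\left(-106332 + \left(-3 + 4 \cdot 18225\right)\right) + 110952\right) - 102\right) = - 995095 \left(\left(\left(-106332 + \left(-3 + 72900\right)\right) + 110952\right) - 102\right) = - 995095 \left(\left(\left(-106332 + 72897\right) + 110952\right) - 102\right) = - 995095 \left(\left(-33435 + 110952\right) - 102\right) = - 995095 \left(77517 - 102\right) = \left(-995095\right) 77415 = -77035279425$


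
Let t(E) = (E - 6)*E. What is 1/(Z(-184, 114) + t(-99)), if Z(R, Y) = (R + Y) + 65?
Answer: 1/10390 ≈ 9.6246e-5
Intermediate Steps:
Z(R, Y) = 65 + R + Y
t(E) = E*(-6 + E) (t(E) = (-6 + E)*E = E*(-6 + E))
1/(Z(-184, 114) + t(-99)) = 1/((65 - 184 + 114) - 99*(-6 - 99)) = 1/(-5 - 99*(-105)) = 1/(-5 + 10395) = 1/10390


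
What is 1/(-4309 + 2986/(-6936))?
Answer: -3468/14945105 ≈ -0.00023205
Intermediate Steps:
1/(-4309 + 2986/(-6936)) = 1/(-4309 + 2986*(-1/6936)) = 1/(-4309 - 1493/3468) = 1/(-14945105/3468) = -3468/14945105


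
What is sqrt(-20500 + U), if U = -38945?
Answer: 3*I*sqrt(6605) ≈ 243.81*I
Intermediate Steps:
sqrt(-20500 + U) = sqrt(-20500 - 38945) = sqrt(-59445) = 3*I*sqrt(6605)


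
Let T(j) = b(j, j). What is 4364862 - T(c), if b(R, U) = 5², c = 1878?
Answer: 4364837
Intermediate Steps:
b(R, U) = 25
T(j) = 25
4364862 - T(c) = 4364862 - 1*25 = 4364862 - 25 = 4364837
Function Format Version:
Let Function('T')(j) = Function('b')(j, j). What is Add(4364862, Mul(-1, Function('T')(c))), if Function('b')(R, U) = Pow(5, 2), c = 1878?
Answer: 4364837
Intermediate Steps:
Function('b')(R, U) = 25
Function('T')(j) = 25
Add(4364862, Mul(-1, Function('T')(c))) = Add(4364862, Mul(-1, 25)) = Add(4364862, -25) = 4364837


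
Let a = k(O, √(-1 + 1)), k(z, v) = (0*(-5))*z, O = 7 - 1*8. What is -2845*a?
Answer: 0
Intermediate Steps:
O = -1 (O = 7 - 8 = -1)
k(z, v) = 0 (k(z, v) = 0*z = 0)
a = 0
-2845*a = -2845*0 = 0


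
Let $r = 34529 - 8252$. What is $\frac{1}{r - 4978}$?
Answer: $\frac{1}{21299} \approx 4.6951 \cdot 10^{-5}$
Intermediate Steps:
$r = 26277$
$\frac{1}{r - 4978} = \frac{1}{26277 - 4978} = \frac{1}{21299}$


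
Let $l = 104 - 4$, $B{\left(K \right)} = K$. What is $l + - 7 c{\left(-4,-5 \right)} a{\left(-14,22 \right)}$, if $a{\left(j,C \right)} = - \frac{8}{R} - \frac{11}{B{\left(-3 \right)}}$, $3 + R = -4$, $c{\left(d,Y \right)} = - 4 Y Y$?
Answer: $\frac{10400}{3} \approx 3466.7$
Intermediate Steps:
$c{\left(d,Y \right)} = - 4 Y^{2}$
$R = -7$ ($R = -3 - 4 = -7$)
$a{\left(j,C \right)} = \frac{101}{21}$ ($a{\left(j,C \right)} = - \frac{8}{-7} - \frac{11}{-3} = \left(-8\right) \left(- \frac{1}{7}\right) - - \frac{11}{3} = \frac{8}{7} + \frac{11}{3} = \frac{101}{21}$)
$l = 100$
$l + - 7 c{\left(-4,-5 \right)} a{\left(-14,22 \right)} = 100 + - 7 \left(- 4 \left(-5\right)^{2}\right) \frac{101}{21} = 100 + - 7 \left(\left(-4\right) 25\right) \frac{101}{21} = 100 + \left(-7\right) \left(-100\right) \frac{101}{21} = 100 + 700 \cdot \frac{101}{21} = 100 + \frac{10100}{3} = \frac{10400}{3}$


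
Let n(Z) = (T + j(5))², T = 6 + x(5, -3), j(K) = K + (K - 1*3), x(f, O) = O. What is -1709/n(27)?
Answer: -1709/100 ≈ -17.090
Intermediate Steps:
j(K) = -3 + 2*K (j(K) = K + (K - 3) = K + (-3 + K) = -3 + 2*K)
T = 3 (T = 6 - 3 = 3)
n(Z) = 100 (n(Z) = (3 + (-3 + 2*5))² = (3 + (-3 + 10))² = (3 + 7)² = 10² = 100)
-1709/n(27) = -1709/100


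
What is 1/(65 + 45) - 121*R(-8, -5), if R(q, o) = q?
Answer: 106481/110 ≈ 968.01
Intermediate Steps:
1/(65 + 45) - 121*R(-8, -5) = 1/(65 + 45) - 121*(-8) = 1/110 + 968 = 106481/110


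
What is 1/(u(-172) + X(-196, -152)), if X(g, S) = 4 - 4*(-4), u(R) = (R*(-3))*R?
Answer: -1/88732 ≈ -1.1270e-5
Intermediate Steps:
u(R) = -3*R**2 (u(R) = (-3*R)*R = -3*R**2)
X(g, S) = 20 (X(g, S) = 4 + 16 = 20)
1/(u(-172) + X(-196, -152)) = 1/(-3*(-172)**2 + 20) = 1/(-3*29584 + 20) = 1/(-88752 + 20) = 1/(-88732) = -1/88732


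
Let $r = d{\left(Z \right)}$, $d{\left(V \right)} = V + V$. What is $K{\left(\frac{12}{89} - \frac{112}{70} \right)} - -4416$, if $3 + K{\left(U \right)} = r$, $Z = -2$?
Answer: $4409$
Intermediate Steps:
$d{\left(V \right)} = 2 V$
$r = -4$ ($r = 2 \left(-2\right) = -4$)
$K{\left(U \right)} = -7$ ($K{\left(U \right)} = -3 - 4 = -7$)
$K{\left(\frac{12}{89} - \frac{112}{70} \right)} - -4416 = -7 - -4416 = -7 + 4416 = 4409$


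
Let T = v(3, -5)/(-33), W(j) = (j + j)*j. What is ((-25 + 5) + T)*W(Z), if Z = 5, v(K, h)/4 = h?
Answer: -32000/33 ≈ -969.70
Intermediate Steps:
v(K, h) = 4*h
W(j) = 2*j² (W(j) = (2*j)*j = 2*j²)
T = 20/33 (T = (4*(-5))/(-33) = -20*(-1/33) = 20/33 ≈ 0.60606)
((-25 + 5) + T)*W(Z) = ((-25 + 5) + 20/33)*(2*5²) = (-20 + 20/33)*(2*25) = -640/33*50 = -32000/33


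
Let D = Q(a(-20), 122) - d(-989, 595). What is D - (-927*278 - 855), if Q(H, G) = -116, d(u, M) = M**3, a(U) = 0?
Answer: -210386430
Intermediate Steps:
D = -210644991 (D = -116 - 1*595**3 = -116 - 1*210644875 = -116 - 210644875 = -210644991)
D - (-927*278 - 855) = -210644991 - (-927*278 - 855) = -210644991 - (-257706 - 855) = -210644991 - 1*(-258561) = -210644991 + 258561 = -210386430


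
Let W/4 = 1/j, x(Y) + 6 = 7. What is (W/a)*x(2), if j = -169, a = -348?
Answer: 1/14703 ≈ 6.8013e-5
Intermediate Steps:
x(Y) = 1 (x(Y) = -6 + 7 = 1)
W = -4/169 (W = 4/(-169) = 4*(-1/169) = -4/169 ≈ -0.023669)
(W/a)*x(2) = -4/169/(-348)*1 = -4/169*(-1/348)*1 = (1/14703)*1 = 1/14703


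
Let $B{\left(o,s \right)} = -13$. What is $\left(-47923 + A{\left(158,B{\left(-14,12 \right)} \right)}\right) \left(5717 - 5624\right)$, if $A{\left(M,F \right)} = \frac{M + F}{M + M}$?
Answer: $- \frac{1408347639}{316} \approx -4.4568 \cdot 10^{6}$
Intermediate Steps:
$A{\left(M,F \right)} = \frac{F + M}{2 M}$
$\left(-47923 + A{\left(158,B{\left(-14,12 \right)} \right)}\right) \left(5717 - 5624\right) = \left(-47923 + \frac{-13 + 158}{2 \cdot 158}\right) \left(5717 - 5624\right) = \left(-47923 + \frac{1}{2} \cdot \frac{1}{158} \cdot 145\right) 93 = \left(-47923 + \frac{145}{316}\right) 93 = \left(- \frac{15143523}{316}\right) 93 = - \frac{1408347639}{316}$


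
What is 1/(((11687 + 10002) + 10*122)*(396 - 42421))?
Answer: -1/962750725 ≈ -1.0387e-9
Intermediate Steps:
1/(((11687 + 10002) + 10*122)*(396 - 42421)) = 1/((21689 + 1220)*(-42025)) = 1/(22909*(-42025)) = 1/(-962750725) = -1/962750725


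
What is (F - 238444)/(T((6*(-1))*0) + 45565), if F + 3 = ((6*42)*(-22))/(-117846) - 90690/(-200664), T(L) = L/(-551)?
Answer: -52209737492339/9976815255420 ≈ -5.2331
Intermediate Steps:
T(L) = -L/551 (T(L) = L*(-1/551) = -L/551)
F = -547614947/218957868 (F = -3 + (((6*42)*(-22))/(-117846) - 90690/(-200664)) = -3 + ((252*(-22))*(-1/117846) - 90690*(-1/200664)) = -3 + (-5544*(-1/117846) + 15115/33444) = -3 + (308/6547 + 15115/33444) = -3 + 109258657/218957868 = -547614947/218957868 ≈ -2.5010)
(F - 238444)/(T((6*(-1))*0) + 45565) = (-547614947/218957868 - 238444)/(-6*(-1)*0/551 + 45565) = -52209737492339/(218957868*(-(-6)*0/551 + 45565)) = -52209737492339/(218957868*(-1/551*0 + 45565)) = -52209737492339/(218957868*(0 + 45565)) = -52209737492339/218957868/45565 = -52209737492339/218957868*1/45565 = -52209737492339/9976815255420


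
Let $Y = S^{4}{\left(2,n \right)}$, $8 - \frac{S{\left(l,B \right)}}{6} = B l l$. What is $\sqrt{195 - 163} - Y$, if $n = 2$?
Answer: $4 \sqrt{2} \approx 5.6569$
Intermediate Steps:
$S{\left(l,B \right)} = 48 - 6 B l^{2}$ ($S{\left(l,B \right)} = 48 - 6 B l l = 48 - 6 B l^{2}$)
$Y = 0$ ($Y = \left(48 - 12 \cdot 2^{2}\right)^{4} = \left(48 - 12 \cdot 4\right)^{4} = \left(48 - 48\right)^{4} = 0^{4} = 0$)
$\sqrt{195 - 163} - Y = \sqrt{195 - 163} - 0 = \sqrt{32} + 0 = 4 \sqrt{2} + 0 = 4 \sqrt{2}$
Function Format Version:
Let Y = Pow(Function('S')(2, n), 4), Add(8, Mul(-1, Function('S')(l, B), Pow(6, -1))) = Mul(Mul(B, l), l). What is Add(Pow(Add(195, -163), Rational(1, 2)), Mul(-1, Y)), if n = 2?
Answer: Mul(4, Pow(2, Rational(1, 2))) ≈ 5.6569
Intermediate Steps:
Function('S')(l, B) = Add(48, Mul(-6, B, Pow(l, 2))) (Function('S')(l, B) = Add(48, Mul(-6, Mul(Mul(B, l), l))) = Add(48, Mul(-6, Mul(B, Pow(l, 2)))) = Add(48, Mul(-6, B, Pow(l, 2))))
Y = 0 (Y = Pow(Add(48, Mul(-6, 2, Pow(2, 2))), 4) = Pow(Add(48, Mul(-6, 2, 4)), 4) = Pow(Add(48, -48), 4) = Pow(0, 4) = 0)
Add(Pow(Add(195, -163), Rational(1, 2)), Mul(-1, Y)) = Add(Pow(Add(195, -163), Rational(1, 2)), Mul(-1, 0)) = Add(Pow(32, Rational(1, 2)), 0) = Add(Mul(4, Pow(2, Rational(1, 2))), 0) = Mul(4, Pow(2, Rational(1, 2)))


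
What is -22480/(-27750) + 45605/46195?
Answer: 46080047/25638225 ≈ 1.7973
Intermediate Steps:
-22480/(-27750) + 45605/46195 = -22480*(-1/27750) + 45605*(1/46195) = 2248/2775 + 9121/9239 = 46080047/25638225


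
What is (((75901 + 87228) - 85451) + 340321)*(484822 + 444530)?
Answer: 388468206648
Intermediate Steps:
(((75901 + 87228) - 85451) + 340321)*(484822 + 444530) = ((163129 - 85451) + 340321)*929352 = (77678 + 340321)*929352 = 417999*929352 = 388468206648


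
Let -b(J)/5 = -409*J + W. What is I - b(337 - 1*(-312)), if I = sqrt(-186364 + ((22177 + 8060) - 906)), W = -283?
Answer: -1328620 + I*sqrt(157033) ≈ -1.3286e+6 + 396.27*I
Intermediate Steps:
b(J) = 1415 + 2045*J (b(J) = -5*(-409*J - 283) = -5*(-283 - 409*J) = 1415 + 2045*J)
I = I*sqrt(157033) (I = sqrt(-186364 + (30237 - 906)) = sqrt(-186364 + 29331) = sqrt(-157033) = I*sqrt(157033) ≈ 396.27*I)
I - b(337 - 1*(-312)) = I*sqrt(157033) - (1415 + 2045*(337 - 1*(-312))) = I*sqrt(157033) - (1415 + 2045*(337 + 312)) = I*sqrt(157033) - (1415 + 2045*649) = I*sqrt(157033) - (1415 + 1327205) = I*sqrt(157033) - 1*1328620 = I*sqrt(157033) - 1328620 = -1328620 + I*sqrt(157033)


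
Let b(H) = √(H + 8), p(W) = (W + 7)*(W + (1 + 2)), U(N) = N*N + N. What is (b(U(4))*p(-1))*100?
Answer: 2400*√7 ≈ 6349.8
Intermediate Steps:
U(N) = N + N² (U(N) = N² + N = N + N²)
p(W) = (3 + W)*(7 + W) (p(W) = (7 + W)*(W + 3) = (7 + W)*(3 + W) = (3 + W)*(7 + W))
b(H) = √(8 + H)
(b(U(4))*p(-1))*100 = (√(8 + 4*(1 + 4))*(21 + (-1)² + 10*(-1)))*100 = (√(8 + 4*5)*(21 + 1 - 10))*100 = (√(8 + 20)*12)*100 = (√28*12)*100 = ((2*√7)*12)*100 = (24*√7)*100 = 2400*√7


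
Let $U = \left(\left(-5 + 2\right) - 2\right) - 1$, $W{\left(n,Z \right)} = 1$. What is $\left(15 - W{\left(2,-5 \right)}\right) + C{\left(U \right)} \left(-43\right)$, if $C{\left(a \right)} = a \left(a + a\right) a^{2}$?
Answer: $-111442$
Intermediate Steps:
$U = -6$ ($U = \left(-3 - 2\right) - 1 = -5 - 1 = -6$)
$C{\left(a \right)} = 2 a^{4}$ ($C{\left(a \right)} = a 2 a a^{2} = 2 a^{2} a^{2} = 2 a^{4}$)
$\left(15 - W{\left(2,-5 \right)}\right) + C{\left(U \right)} \left(-43\right) = \left(15 - 1\right) + 2 \left(-6\right)^{4} \left(-43\right) = \left(15 - 1\right) + 2 \cdot 1296 \left(-43\right) = 14 + 2592 \left(-43\right) = 14 - 111456 = -111442$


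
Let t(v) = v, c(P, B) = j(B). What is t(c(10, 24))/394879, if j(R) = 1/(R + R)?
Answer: 1/18954192 ≈ 5.2759e-8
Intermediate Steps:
j(R) = 1/(2*R)
c(P, B) = 1/(2*B)
t(c(10, 24))/394879 = ((½)/24)/394879 = ((½)*(1/24))*(1/394879) = (1/48)*(1/394879) = 1/18954192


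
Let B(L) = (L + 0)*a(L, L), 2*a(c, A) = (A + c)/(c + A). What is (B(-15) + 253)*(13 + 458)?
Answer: 231261/2 ≈ 1.1563e+5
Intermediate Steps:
a(c, A) = ½ (a(c, A) = ((A + c)/(c + A))/2 = ((A + c)/(A + c))/2 = (½)*1 = ½)
B(L) = L/2 (B(L) = (L + 0)*(½) = L*(½) = L/2)
(B(-15) + 253)*(13 + 458) = ((½)*(-15) + 253)*(13 + 458) = (-15/2 + 253)*471 = (491/2)*471 = 231261/2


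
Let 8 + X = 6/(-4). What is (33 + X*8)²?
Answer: 1849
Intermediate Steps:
X = -19/2 (X = -8 + 6/(-4) = -8 + 6*(-¼) = -8 - 3/2 = -19/2 ≈ -9.5000)
(33 + X*8)² = (33 - 19/2*8)² = (33 - 76)² = (-43)² = 1849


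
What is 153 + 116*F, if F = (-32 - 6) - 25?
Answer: -7155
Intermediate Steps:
F = -63 (F = -38 - 25 = -63)
153 + 116*F = 153 + 116*(-63) = 153 - 7308 = -7155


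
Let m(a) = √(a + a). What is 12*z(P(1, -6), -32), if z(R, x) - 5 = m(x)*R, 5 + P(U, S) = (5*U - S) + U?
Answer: 60 + 672*I ≈ 60.0 + 672.0*I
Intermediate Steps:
m(a) = √2*√a (m(a) = √(2*a) = √2*√a)
P(U, S) = -5 - S + 6*U (P(U, S) = -5 + ((5*U - S) + U) = -5 + ((-S + 5*U) + U) = -5 + (-S + 6*U) = -5 - S + 6*U)
z(R, x) = 5 + R*√2*√x (z(R, x) = 5 + (√2*√x)*R = 5 + R*√2*√x)
12*z(P(1, -6), -32) = 12*(5 + (-5 - 1*(-6) + 6*1)*√2*√(-32)) = 12*(5 + (-5 + 6 + 6)*√2*(4*I*√2)) = 12*(5 + 7*√2*(4*I*√2)) = 12*(5 + 56*I) = 60 + 672*I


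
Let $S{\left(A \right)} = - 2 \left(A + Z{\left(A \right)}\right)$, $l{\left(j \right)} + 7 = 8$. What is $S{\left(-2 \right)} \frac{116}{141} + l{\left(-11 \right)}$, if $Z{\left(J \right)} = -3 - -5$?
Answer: $1$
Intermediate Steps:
$l{\left(j \right)} = 1$ ($l{\left(j \right)} = -7 + 8 = 1$)
$Z{\left(J \right)} = 2$ ($Z{\left(J \right)} = -3 + 5 = 2$)
$S{\left(A \right)} = -4 - 2 A$ ($S{\left(A \right)} = - 2 \left(A + 2\right) = - 2 \left(2 + A\right) = -4 - 2 A$)
$S{\left(-2 \right)} \frac{116}{141} + l{\left(-11 \right)} = \left(-4 - -4\right) \frac{116}{141} + 1 = \left(-4 + 4\right) 116 \cdot \frac{1}{141} + 1 = 0 \cdot \frac{116}{141} + 1 = 0 + 1 = 1$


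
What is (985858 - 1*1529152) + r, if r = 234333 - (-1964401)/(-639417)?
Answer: -197556880138/639417 ≈ -3.0896e+5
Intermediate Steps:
r = 149834539460/639417 (r = 234333 - (-1964401)*(-1)/639417 = 234333 - 1*1964401/639417 = 234333 - 1964401/639417 = 149834539460/639417 ≈ 2.3433e+5)
(985858 - 1*1529152) + r = (985858 - 1*1529152) + 149834539460/639417 = (985858 - 1529152) + 149834539460/639417 = -543294 + 149834539460/639417 = -197556880138/639417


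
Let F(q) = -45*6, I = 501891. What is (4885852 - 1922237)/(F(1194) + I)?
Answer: 2963615/501621 ≈ 5.9081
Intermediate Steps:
F(q) = -270
(4885852 - 1922237)/(F(1194) + I) = (4885852 - 1922237)/(-270 + 501891) = 2963615/501621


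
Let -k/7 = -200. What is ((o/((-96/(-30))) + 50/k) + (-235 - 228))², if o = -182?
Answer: 847450321/3136 ≈ 2.7023e+5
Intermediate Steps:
k = 1400 (k = -7*(-200) = 1400)
((o/((-96/(-30))) + 50/k) + (-235 - 228))² = ((-182/((-96/(-30))) + 50/1400) + (-235 - 228))² = ((-182/((-96*(-1/30))) + 50*(1/1400)) - 463)² = ((-182/16/5 + 1/28) - 463)² = ((-182*5/16 + 1/28) - 463)² = ((-455/8 + 1/28) - 463)² = (-3183/56 - 463)² = (-29111/56)² = 847450321/3136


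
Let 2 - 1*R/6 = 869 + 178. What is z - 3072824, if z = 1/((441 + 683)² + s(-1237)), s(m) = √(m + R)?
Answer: (-3072824*√7507 + 3882132093823*I)/(√7507 - 1263376*I) ≈ -3.0728e+6 + 1.1921e-7*I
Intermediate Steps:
R = -6270 (R = 12 - 6*(869 + 178) = 12 - 6*1047 = 12 - 6282 = -6270)
s(m) = √(-6270 + m) (s(m) = √(m - 6270) = √(-6270 + m))
z = 1/(1263376 + I*√7507) (z = 1/((441 + 683)² + √(-6270 - 1237)) = 1/(1124² + √(-7507)) = 1/(1263376 + I*√7507) ≈ 7.9153e-7 - 5.4e-11*I)
z - 3072824 = (1263376/1596118924883 - I*√7507/1596118924883) - 3072824 = -4904592539233416216/1596118924883 - I*√7507/1596118924883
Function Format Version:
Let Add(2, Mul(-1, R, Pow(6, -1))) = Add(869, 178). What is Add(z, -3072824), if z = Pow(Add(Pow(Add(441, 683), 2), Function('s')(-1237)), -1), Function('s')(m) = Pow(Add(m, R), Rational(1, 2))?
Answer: Mul(Pow(Add(Pow(7507, Rational(1, 2)), Mul(-1263376, I)), -1), Add(Mul(-3072824, Pow(7507, Rational(1, 2))), Mul(3882132093823, I))) ≈ Add(-3.0728e+6, Mul(1.1921e-7, I))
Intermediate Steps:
R = -6270 (R = Add(12, Mul(-6, Add(869, 178))) = Add(12, Mul(-6, 1047)) = Add(12, -6282) = -6270)
Function('s')(m) = Pow(Add(-6270, m), Rational(1, 2)) (Function('s')(m) = Pow(Add(m, -6270), Rational(1, 2)) = Pow(Add(-6270, m), Rational(1, 2)))
z = Pow(Add(1263376, Mul(I, Pow(7507, Rational(1, 2)))), -1) (z = Pow(Add(Pow(Add(441, 683), 2), Pow(Add(-6270, -1237), Rational(1, 2))), -1) = Pow(Add(Pow(1124, 2), Pow(-7507, Rational(1, 2))), -1) = Pow(Add(1263376, Mul(I, Pow(7507, Rational(1, 2)))), -1) ≈ Add(7.9153e-7, Mul(-5.4e-11, I)))
Add(z, -3072824) = Add(Add(Rational(1263376, 1596118924883), Mul(Rational(-1, 1596118924883), I, Pow(7507, Rational(1, 2)))), -3072824) = Add(Rational(-4904592539233416216, 1596118924883), Mul(Rational(-1, 1596118924883), I, Pow(7507, Rational(1, 2))))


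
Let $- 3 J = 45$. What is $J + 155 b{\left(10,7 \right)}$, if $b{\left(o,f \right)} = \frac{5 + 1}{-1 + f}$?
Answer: $140$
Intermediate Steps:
$J = -15$ ($J = \left(- \frac{1}{3}\right) 45 = -15$)
$b{\left(o,f \right)} = \frac{6}{-1 + f}$
$J + 155 b{\left(10,7 \right)} = -15 + 155 \frac{6}{-1 + 7} = -15 + 155 \cdot \frac{6}{6} = -15 + 155 \cdot 6 \cdot \frac{1}{6} = -15 + 155 \cdot 1 = -15 + 155 = 140$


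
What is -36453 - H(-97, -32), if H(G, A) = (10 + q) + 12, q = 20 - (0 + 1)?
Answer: -36494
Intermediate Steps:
q = 19 (q = 20 - 1*1 = 20 - 1 = 19)
H(G, A) = 41 (H(G, A) = (10 + 19) + 12 = 29 + 12 = 41)
-36453 - H(-97, -32) = -36453 - 1*41 = -36453 - 41 = -36494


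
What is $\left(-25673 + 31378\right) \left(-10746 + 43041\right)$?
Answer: $184242975$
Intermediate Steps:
$\left(-25673 + 31378\right) \left(-10746 + 43041\right) = 5705 \cdot 32295 = 184242975$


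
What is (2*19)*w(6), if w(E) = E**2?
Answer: 1368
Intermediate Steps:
(2*19)*w(6) = (2*19)*6**2 = 38*36 = 1368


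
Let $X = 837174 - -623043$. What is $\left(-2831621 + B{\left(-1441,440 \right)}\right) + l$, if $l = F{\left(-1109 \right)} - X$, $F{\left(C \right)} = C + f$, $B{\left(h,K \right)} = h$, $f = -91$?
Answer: $-4294479$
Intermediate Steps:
$X = 1460217$ ($X = 837174 + 623043 = 1460217$)
$F{\left(C \right)} = -91 + C$ ($F{\left(C \right)} = C - 91 = -91 + C$)
$l = -1461417$ ($l = \left(-91 - 1109\right) - 1460217 = -1200 - 1460217 = -1461417$)
$\left(-2831621 + B{\left(-1441,440 \right)}\right) + l = \left(-2831621 - 1441\right) - 1461417 = -2833062 - 1461417 = -4294479$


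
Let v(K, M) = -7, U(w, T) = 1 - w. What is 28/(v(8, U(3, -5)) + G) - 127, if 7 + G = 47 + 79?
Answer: -507/4 ≈ -126.75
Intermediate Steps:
G = 119 (G = -7 + (47 + 79) = -7 + 126 = 119)
28/(v(8, U(3, -5)) + G) - 127 = 28/(-7 + 119) - 127 = 28/112 - 127 = 28*(1/112) - 127 = 1/4 - 127 = -507/4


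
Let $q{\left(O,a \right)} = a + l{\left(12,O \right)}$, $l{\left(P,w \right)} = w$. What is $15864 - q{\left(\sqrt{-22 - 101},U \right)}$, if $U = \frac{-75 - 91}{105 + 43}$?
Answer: $\frac{1174019}{74} - i \sqrt{123} \approx 15865.0 - 11.091 i$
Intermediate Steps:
$U = - \frac{83}{74}$ ($U = - \frac{166}{148} = \left(-166\right) \frac{1}{148} = - \frac{83}{74} \approx -1.1216$)
$q{\left(O,a \right)} = O + a$ ($q{\left(O,a \right)} = a + O = O + a$)
$15864 - q{\left(\sqrt{-22 - 101},U \right)} = 15864 - \left(\sqrt{-22 - 101} - \frac{83}{74}\right) = 15864 - \left(\sqrt{-123} - \frac{83}{74}\right) = 15864 - \left(i \sqrt{123} - \frac{83}{74}\right) = 15864 - \left(- \frac{83}{74} + i \sqrt{123}\right) = 15864 + \left(\frac{83}{74} - i \sqrt{123}\right) = \frac{1174019}{74} - i \sqrt{123}$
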